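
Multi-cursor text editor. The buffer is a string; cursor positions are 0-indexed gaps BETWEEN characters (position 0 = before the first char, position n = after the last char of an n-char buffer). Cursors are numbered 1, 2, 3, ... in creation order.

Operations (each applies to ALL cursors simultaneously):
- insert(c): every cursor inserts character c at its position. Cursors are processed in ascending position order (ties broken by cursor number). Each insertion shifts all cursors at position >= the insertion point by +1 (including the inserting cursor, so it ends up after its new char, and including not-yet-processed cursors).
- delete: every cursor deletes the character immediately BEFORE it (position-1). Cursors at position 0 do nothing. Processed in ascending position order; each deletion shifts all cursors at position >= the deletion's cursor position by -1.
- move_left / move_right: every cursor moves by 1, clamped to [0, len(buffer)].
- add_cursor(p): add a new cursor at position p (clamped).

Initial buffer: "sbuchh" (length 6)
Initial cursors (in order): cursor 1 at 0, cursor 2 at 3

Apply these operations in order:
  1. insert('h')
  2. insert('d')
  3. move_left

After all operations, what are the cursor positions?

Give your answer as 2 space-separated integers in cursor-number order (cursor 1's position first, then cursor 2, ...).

After op 1 (insert('h')): buffer="hsbuhchh" (len 8), cursors c1@1 c2@5, authorship 1...2...
After op 2 (insert('d')): buffer="hdsbuhdchh" (len 10), cursors c1@2 c2@7, authorship 11...22...
After op 3 (move_left): buffer="hdsbuhdchh" (len 10), cursors c1@1 c2@6, authorship 11...22...

Answer: 1 6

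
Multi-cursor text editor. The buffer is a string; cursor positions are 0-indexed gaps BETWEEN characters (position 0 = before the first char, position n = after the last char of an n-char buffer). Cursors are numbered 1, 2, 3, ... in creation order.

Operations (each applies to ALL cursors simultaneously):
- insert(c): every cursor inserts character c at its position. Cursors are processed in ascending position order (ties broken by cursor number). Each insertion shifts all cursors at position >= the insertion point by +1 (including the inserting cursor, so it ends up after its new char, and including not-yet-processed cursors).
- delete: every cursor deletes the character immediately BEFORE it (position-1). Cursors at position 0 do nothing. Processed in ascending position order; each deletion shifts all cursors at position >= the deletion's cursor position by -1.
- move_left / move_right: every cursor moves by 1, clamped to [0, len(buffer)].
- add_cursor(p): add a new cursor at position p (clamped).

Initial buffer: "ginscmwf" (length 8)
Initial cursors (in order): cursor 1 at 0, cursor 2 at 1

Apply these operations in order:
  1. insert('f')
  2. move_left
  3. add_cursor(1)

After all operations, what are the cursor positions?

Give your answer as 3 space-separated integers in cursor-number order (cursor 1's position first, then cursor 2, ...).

After op 1 (insert('f')): buffer="fgfinscmwf" (len 10), cursors c1@1 c2@3, authorship 1.2.......
After op 2 (move_left): buffer="fgfinscmwf" (len 10), cursors c1@0 c2@2, authorship 1.2.......
After op 3 (add_cursor(1)): buffer="fgfinscmwf" (len 10), cursors c1@0 c3@1 c2@2, authorship 1.2.......

Answer: 0 2 1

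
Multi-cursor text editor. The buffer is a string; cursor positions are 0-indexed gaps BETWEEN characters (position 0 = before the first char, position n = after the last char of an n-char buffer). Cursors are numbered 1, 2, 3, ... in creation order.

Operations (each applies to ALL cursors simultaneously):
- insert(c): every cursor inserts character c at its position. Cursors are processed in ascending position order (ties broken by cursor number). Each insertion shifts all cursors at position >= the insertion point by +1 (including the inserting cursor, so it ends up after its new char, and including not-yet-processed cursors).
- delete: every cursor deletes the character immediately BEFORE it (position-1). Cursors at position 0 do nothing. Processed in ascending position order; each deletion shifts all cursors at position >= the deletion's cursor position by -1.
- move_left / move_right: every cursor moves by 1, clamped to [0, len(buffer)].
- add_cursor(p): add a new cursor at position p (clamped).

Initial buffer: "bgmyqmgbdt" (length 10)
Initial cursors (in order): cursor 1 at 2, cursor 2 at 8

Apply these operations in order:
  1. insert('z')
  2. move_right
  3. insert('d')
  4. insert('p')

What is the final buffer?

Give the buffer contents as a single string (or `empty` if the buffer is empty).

After op 1 (insert('z')): buffer="bgzmyqmgbzdt" (len 12), cursors c1@3 c2@10, authorship ..1......2..
After op 2 (move_right): buffer="bgzmyqmgbzdt" (len 12), cursors c1@4 c2@11, authorship ..1......2..
After op 3 (insert('d')): buffer="bgzmdyqmgbzddt" (len 14), cursors c1@5 c2@13, authorship ..1.1.....2.2.
After op 4 (insert('p')): buffer="bgzmdpyqmgbzddpt" (len 16), cursors c1@6 c2@15, authorship ..1.11.....2.22.

Answer: bgzmdpyqmgbzddpt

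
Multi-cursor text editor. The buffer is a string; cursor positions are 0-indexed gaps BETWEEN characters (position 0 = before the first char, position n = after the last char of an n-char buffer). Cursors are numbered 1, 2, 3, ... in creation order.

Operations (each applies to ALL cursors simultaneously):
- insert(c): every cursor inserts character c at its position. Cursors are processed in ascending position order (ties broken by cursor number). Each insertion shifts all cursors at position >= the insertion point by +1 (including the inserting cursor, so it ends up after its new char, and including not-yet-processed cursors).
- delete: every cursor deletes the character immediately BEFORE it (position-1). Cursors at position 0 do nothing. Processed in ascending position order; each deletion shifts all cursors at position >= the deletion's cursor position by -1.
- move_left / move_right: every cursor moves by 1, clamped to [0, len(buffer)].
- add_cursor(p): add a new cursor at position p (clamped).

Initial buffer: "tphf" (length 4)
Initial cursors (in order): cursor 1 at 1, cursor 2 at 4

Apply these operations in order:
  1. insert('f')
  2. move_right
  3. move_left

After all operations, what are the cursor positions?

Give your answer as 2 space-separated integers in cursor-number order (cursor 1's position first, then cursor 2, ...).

Answer: 2 5

Derivation:
After op 1 (insert('f')): buffer="tfphff" (len 6), cursors c1@2 c2@6, authorship .1...2
After op 2 (move_right): buffer="tfphff" (len 6), cursors c1@3 c2@6, authorship .1...2
After op 3 (move_left): buffer="tfphff" (len 6), cursors c1@2 c2@5, authorship .1...2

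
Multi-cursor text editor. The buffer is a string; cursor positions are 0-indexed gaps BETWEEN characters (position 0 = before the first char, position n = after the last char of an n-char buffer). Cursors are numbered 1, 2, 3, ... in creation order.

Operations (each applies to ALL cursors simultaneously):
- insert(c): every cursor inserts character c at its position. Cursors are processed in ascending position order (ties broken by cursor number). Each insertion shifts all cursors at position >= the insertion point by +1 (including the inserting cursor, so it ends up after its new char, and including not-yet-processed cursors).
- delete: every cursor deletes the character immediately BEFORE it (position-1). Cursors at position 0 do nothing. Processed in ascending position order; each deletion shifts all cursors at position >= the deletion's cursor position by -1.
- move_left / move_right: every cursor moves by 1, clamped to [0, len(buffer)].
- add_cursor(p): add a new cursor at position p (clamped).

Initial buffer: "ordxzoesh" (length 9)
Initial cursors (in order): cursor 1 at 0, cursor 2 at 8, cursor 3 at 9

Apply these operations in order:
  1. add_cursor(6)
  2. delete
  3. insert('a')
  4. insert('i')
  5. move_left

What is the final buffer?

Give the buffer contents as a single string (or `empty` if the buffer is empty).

After op 1 (add_cursor(6)): buffer="ordxzoesh" (len 9), cursors c1@0 c4@6 c2@8 c3@9, authorship .........
After op 2 (delete): buffer="ordxze" (len 6), cursors c1@0 c4@5 c2@6 c3@6, authorship ......
After op 3 (insert('a')): buffer="aordxzaeaa" (len 10), cursors c1@1 c4@7 c2@10 c3@10, authorship 1.....4.23
After op 4 (insert('i')): buffer="aiordxzaieaaii" (len 14), cursors c1@2 c4@9 c2@14 c3@14, authorship 11.....44.2323
After op 5 (move_left): buffer="aiordxzaieaaii" (len 14), cursors c1@1 c4@8 c2@13 c3@13, authorship 11.....44.2323

Answer: aiordxzaieaaii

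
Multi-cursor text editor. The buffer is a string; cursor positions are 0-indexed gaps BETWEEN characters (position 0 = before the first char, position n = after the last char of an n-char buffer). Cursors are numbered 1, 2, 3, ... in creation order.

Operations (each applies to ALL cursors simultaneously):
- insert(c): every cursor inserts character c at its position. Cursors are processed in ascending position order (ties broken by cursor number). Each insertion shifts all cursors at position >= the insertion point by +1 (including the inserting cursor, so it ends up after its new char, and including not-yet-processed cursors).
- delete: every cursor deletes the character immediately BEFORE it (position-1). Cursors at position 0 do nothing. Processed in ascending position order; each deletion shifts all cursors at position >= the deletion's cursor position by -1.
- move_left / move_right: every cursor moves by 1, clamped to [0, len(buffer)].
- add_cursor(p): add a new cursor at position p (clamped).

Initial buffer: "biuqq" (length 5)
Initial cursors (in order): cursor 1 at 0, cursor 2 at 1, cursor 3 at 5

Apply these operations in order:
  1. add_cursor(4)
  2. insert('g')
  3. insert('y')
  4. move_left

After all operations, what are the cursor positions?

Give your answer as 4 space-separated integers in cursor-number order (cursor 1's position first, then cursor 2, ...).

Answer: 1 4 12 9

Derivation:
After op 1 (add_cursor(4)): buffer="biuqq" (len 5), cursors c1@0 c2@1 c4@4 c3@5, authorship .....
After op 2 (insert('g')): buffer="gbgiuqgqg" (len 9), cursors c1@1 c2@3 c4@7 c3@9, authorship 1.2...4.3
After op 3 (insert('y')): buffer="gybgyiuqgyqgy" (len 13), cursors c1@2 c2@5 c4@10 c3@13, authorship 11.22...44.33
After op 4 (move_left): buffer="gybgyiuqgyqgy" (len 13), cursors c1@1 c2@4 c4@9 c3@12, authorship 11.22...44.33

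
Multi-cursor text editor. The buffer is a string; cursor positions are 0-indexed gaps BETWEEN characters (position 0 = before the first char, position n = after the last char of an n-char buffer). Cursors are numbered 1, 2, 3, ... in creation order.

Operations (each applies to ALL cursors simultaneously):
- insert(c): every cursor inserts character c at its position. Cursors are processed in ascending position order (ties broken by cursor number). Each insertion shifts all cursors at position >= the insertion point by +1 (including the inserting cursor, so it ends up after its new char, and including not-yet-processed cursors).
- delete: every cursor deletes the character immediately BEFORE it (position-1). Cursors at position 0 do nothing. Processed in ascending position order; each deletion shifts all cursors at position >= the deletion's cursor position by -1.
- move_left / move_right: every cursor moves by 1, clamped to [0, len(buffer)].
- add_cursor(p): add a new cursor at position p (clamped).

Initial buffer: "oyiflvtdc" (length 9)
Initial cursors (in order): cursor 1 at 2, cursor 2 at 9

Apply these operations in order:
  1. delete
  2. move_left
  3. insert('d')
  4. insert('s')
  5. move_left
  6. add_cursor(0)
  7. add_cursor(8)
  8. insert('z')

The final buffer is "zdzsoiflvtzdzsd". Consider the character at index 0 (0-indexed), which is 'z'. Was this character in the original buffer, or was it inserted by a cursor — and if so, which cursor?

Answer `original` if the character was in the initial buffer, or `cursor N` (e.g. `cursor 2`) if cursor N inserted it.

Answer: cursor 3

Derivation:
After op 1 (delete): buffer="oiflvtd" (len 7), cursors c1@1 c2@7, authorship .......
After op 2 (move_left): buffer="oiflvtd" (len 7), cursors c1@0 c2@6, authorship .......
After op 3 (insert('d')): buffer="doiflvtdd" (len 9), cursors c1@1 c2@8, authorship 1......2.
After op 4 (insert('s')): buffer="dsoiflvtdsd" (len 11), cursors c1@2 c2@10, authorship 11......22.
After op 5 (move_left): buffer="dsoiflvtdsd" (len 11), cursors c1@1 c2@9, authorship 11......22.
After op 6 (add_cursor(0)): buffer="dsoiflvtdsd" (len 11), cursors c3@0 c1@1 c2@9, authorship 11......22.
After op 7 (add_cursor(8)): buffer="dsoiflvtdsd" (len 11), cursors c3@0 c1@1 c4@8 c2@9, authorship 11......22.
After op 8 (insert('z')): buffer="zdzsoiflvtzdzsd" (len 15), cursors c3@1 c1@3 c4@11 c2@13, authorship 3111......4222.
Authorship (.=original, N=cursor N): 3 1 1 1 . . . . . . 4 2 2 2 .
Index 0: author = 3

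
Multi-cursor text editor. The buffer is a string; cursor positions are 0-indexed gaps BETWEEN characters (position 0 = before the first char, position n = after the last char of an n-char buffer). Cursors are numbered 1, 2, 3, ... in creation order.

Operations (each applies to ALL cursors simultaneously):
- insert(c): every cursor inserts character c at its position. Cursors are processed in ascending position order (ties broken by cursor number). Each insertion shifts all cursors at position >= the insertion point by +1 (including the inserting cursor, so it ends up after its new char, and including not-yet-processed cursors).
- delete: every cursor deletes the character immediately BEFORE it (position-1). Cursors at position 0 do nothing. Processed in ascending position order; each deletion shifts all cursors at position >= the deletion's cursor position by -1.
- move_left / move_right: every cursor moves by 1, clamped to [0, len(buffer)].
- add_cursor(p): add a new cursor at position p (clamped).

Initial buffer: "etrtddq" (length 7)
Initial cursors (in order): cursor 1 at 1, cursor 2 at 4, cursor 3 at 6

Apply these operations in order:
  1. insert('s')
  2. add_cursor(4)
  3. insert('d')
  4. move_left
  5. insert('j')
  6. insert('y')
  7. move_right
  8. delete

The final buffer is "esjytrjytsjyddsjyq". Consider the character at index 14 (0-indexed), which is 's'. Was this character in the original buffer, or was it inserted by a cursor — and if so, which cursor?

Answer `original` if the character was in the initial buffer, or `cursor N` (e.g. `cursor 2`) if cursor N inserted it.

After op 1 (insert('s')): buffer="estrtsddsq" (len 10), cursors c1@2 c2@6 c3@9, authorship .1...2..3.
After op 2 (add_cursor(4)): buffer="estrtsddsq" (len 10), cursors c1@2 c4@4 c2@6 c3@9, authorship .1...2..3.
After op 3 (insert('d')): buffer="esdtrdtsdddsdq" (len 14), cursors c1@3 c4@6 c2@9 c3@13, authorship .11..4.22..33.
After op 4 (move_left): buffer="esdtrdtsdddsdq" (len 14), cursors c1@2 c4@5 c2@8 c3@12, authorship .11..4.22..33.
After op 5 (insert('j')): buffer="esjdtrjdtsjdddsjdq" (len 18), cursors c1@3 c4@7 c2@11 c3@16, authorship .111..44.222..333.
After op 6 (insert('y')): buffer="esjydtrjydtsjydddsjydq" (len 22), cursors c1@4 c4@9 c2@14 c3@20, authorship .1111..444.2222..3333.
After op 7 (move_right): buffer="esjydtrjydtsjydddsjydq" (len 22), cursors c1@5 c4@10 c2@15 c3@21, authorship .1111..444.2222..3333.
After op 8 (delete): buffer="esjytrjytsjyddsjyq" (len 18), cursors c1@4 c4@8 c2@12 c3@17, authorship .111..44.222..333.
Authorship (.=original, N=cursor N): . 1 1 1 . . 4 4 . 2 2 2 . . 3 3 3 .
Index 14: author = 3

Answer: cursor 3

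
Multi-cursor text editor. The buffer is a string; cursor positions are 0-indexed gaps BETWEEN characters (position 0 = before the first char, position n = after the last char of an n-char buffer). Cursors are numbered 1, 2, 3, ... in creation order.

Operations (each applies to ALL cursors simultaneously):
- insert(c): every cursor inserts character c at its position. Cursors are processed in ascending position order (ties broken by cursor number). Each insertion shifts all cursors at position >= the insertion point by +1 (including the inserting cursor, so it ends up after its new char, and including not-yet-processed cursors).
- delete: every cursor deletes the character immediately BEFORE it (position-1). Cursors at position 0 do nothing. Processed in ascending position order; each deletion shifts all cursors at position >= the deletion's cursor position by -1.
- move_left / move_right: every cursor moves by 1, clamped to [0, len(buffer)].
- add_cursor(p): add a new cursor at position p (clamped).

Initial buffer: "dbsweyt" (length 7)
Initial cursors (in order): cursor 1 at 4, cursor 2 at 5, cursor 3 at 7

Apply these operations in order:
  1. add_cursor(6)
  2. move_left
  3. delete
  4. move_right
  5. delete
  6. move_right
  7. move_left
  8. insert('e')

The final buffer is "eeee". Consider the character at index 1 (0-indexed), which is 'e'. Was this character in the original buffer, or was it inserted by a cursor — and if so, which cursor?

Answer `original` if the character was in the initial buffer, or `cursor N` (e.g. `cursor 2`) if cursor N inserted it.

Answer: cursor 2

Derivation:
After op 1 (add_cursor(6)): buffer="dbsweyt" (len 7), cursors c1@4 c2@5 c4@6 c3@7, authorship .......
After op 2 (move_left): buffer="dbsweyt" (len 7), cursors c1@3 c2@4 c4@5 c3@6, authorship .......
After op 3 (delete): buffer="dbt" (len 3), cursors c1@2 c2@2 c3@2 c4@2, authorship ...
After op 4 (move_right): buffer="dbt" (len 3), cursors c1@3 c2@3 c3@3 c4@3, authorship ...
After op 5 (delete): buffer="" (len 0), cursors c1@0 c2@0 c3@0 c4@0, authorship 
After op 6 (move_right): buffer="" (len 0), cursors c1@0 c2@0 c3@0 c4@0, authorship 
After op 7 (move_left): buffer="" (len 0), cursors c1@0 c2@0 c3@0 c4@0, authorship 
After op 8 (insert('e')): buffer="eeee" (len 4), cursors c1@4 c2@4 c3@4 c4@4, authorship 1234
Authorship (.=original, N=cursor N): 1 2 3 4
Index 1: author = 2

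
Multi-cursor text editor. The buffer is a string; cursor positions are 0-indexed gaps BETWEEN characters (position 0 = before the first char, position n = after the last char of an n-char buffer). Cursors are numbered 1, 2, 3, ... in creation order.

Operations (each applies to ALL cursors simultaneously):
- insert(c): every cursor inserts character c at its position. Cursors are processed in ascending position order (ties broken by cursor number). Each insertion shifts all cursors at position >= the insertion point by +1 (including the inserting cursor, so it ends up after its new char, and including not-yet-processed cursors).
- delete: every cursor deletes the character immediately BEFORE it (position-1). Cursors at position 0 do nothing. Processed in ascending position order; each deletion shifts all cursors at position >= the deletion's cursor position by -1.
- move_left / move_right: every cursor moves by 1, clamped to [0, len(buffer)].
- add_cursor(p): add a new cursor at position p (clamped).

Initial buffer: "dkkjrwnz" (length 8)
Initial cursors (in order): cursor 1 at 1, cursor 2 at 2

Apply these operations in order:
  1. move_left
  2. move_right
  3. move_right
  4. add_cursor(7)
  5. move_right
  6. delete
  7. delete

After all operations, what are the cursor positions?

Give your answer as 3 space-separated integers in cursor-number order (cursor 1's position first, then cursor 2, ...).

Answer: 0 0 2

Derivation:
After op 1 (move_left): buffer="dkkjrwnz" (len 8), cursors c1@0 c2@1, authorship ........
After op 2 (move_right): buffer="dkkjrwnz" (len 8), cursors c1@1 c2@2, authorship ........
After op 3 (move_right): buffer="dkkjrwnz" (len 8), cursors c1@2 c2@3, authorship ........
After op 4 (add_cursor(7)): buffer="dkkjrwnz" (len 8), cursors c1@2 c2@3 c3@7, authorship ........
After op 5 (move_right): buffer="dkkjrwnz" (len 8), cursors c1@3 c2@4 c3@8, authorship ........
After op 6 (delete): buffer="dkrwn" (len 5), cursors c1@2 c2@2 c3@5, authorship .....
After op 7 (delete): buffer="rw" (len 2), cursors c1@0 c2@0 c3@2, authorship ..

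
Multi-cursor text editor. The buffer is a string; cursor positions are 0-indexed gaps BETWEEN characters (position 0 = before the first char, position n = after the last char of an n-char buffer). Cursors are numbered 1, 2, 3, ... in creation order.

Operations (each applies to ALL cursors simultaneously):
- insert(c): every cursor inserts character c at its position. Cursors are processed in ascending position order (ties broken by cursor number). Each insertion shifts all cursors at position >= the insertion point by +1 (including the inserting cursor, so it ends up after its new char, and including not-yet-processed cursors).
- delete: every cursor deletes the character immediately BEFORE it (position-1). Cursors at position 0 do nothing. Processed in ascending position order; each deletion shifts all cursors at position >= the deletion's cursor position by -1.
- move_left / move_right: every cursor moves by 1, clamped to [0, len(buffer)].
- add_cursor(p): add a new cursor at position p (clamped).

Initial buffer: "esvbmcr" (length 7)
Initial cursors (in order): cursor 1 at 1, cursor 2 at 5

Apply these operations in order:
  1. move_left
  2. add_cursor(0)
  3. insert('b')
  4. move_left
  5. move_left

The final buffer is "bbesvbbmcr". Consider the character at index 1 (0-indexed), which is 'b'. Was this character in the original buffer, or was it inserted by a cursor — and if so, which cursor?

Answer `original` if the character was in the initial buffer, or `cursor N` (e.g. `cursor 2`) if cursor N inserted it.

Answer: cursor 3

Derivation:
After op 1 (move_left): buffer="esvbmcr" (len 7), cursors c1@0 c2@4, authorship .......
After op 2 (add_cursor(0)): buffer="esvbmcr" (len 7), cursors c1@0 c3@0 c2@4, authorship .......
After op 3 (insert('b')): buffer="bbesvbbmcr" (len 10), cursors c1@2 c3@2 c2@7, authorship 13....2...
After op 4 (move_left): buffer="bbesvbbmcr" (len 10), cursors c1@1 c3@1 c2@6, authorship 13....2...
After op 5 (move_left): buffer="bbesvbbmcr" (len 10), cursors c1@0 c3@0 c2@5, authorship 13....2...
Authorship (.=original, N=cursor N): 1 3 . . . . 2 . . .
Index 1: author = 3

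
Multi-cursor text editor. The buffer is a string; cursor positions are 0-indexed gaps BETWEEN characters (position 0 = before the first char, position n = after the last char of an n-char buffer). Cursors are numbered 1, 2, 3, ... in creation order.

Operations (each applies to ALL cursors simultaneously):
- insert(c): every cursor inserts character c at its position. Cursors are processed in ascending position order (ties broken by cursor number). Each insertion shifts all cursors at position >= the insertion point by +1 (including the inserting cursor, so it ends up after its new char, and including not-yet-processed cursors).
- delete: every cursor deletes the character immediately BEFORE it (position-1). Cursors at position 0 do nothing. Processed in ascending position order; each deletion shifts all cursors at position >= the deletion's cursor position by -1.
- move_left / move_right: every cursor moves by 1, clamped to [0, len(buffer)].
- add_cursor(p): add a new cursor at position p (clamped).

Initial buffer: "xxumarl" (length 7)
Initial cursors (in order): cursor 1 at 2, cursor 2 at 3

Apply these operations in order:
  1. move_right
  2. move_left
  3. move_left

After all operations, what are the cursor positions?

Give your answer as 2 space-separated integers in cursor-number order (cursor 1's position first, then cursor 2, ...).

After op 1 (move_right): buffer="xxumarl" (len 7), cursors c1@3 c2@4, authorship .......
After op 2 (move_left): buffer="xxumarl" (len 7), cursors c1@2 c2@3, authorship .......
After op 3 (move_left): buffer="xxumarl" (len 7), cursors c1@1 c2@2, authorship .......

Answer: 1 2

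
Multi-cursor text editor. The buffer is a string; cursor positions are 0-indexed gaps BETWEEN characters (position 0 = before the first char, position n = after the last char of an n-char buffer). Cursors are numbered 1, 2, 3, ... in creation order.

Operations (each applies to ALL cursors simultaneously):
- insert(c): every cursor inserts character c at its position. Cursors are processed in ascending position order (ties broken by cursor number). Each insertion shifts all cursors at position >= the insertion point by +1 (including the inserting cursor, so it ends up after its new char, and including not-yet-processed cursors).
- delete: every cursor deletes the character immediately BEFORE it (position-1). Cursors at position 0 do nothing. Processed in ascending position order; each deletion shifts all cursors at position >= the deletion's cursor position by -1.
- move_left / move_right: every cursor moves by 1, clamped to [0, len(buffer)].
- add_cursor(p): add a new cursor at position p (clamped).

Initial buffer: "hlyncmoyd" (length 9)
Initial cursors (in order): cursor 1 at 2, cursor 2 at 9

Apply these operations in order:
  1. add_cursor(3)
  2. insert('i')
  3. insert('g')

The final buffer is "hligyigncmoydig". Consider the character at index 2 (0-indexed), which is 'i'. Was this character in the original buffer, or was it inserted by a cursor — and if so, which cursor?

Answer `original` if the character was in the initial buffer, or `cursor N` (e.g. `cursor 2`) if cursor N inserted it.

Answer: cursor 1

Derivation:
After op 1 (add_cursor(3)): buffer="hlyncmoyd" (len 9), cursors c1@2 c3@3 c2@9, authorship .........
After op 2 (insert('i')): buffer="hliyincmoydi" (len 12), cursors c1@3 c3@5 c2@12, authorship ..1.3......2
After op 3 (insert('g')): buffer="hligyigncmoydig" (len 15), cursors c1@4 c3@7 c2@15, authorship ..11.33......22
Authorship (.=original, N=cursor N): . . 1 1 . 3 3 . . . . . . 2 2
Index 2: author = 1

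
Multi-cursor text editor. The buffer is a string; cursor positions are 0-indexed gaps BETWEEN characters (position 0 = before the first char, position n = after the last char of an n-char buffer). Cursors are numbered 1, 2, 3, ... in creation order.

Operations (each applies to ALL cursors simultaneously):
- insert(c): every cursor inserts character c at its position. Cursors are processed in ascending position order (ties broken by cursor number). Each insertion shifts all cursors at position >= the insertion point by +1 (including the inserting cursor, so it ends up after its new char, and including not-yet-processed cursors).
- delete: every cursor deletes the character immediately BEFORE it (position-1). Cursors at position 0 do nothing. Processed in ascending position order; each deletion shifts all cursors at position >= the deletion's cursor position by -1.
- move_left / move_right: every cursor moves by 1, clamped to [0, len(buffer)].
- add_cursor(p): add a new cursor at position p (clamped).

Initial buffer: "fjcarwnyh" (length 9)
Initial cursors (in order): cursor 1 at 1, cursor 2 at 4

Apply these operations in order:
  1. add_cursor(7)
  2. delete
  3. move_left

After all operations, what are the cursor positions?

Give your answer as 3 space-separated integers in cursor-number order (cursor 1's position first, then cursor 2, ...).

After op 1 (add_cursor(7)): buffer="fjcarwnyh" (len 9), cursors c1@1 c2@4 c3@7, authorship .........
After op 2 (delete): buffer="jcrwyh" (len 6), cursors c1@0 c2@2 c3@4, authorship ......
After op 3 (move_left): buffer="jcrwyh" (len 6), cursors c1@0 c2@1 c3@3, authorship ......

Answer: 0 1 3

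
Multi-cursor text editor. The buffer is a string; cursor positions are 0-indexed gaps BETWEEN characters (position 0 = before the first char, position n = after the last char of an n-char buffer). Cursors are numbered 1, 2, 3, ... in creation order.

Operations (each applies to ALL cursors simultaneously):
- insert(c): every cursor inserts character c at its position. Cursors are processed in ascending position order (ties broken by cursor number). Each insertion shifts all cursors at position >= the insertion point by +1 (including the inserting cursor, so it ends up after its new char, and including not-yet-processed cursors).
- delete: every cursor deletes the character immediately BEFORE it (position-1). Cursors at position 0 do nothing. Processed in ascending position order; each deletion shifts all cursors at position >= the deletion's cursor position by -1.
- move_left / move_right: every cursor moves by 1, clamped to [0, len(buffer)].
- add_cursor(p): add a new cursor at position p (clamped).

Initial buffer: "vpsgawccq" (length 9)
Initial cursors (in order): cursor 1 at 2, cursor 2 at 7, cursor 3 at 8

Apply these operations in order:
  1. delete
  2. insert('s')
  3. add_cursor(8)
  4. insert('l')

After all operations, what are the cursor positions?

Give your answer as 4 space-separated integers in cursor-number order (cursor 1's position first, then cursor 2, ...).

After op 1 (delete): buffer="vsgawq" (len 6), cursors c1@1 c2@5 c3@5, authorship ......
After op 2 (insert('s')): buffer="vssgawssq" (len 9), cursors c1@2 c2@8 c3@8, authorship .1....23.
After op 3 (add_cursor(8)): buffer="vssgawssq" (len 9), cursors c1@2 c2@8 c3@8 c4@8, authorship .1....23.
After op 4 (insert('l')): buffer="vslsgawsslllq" (len 13), cursors c1@3 c2@12 c3@12 c4@12, authorship .11....23234.

Answer: 3 12 12 12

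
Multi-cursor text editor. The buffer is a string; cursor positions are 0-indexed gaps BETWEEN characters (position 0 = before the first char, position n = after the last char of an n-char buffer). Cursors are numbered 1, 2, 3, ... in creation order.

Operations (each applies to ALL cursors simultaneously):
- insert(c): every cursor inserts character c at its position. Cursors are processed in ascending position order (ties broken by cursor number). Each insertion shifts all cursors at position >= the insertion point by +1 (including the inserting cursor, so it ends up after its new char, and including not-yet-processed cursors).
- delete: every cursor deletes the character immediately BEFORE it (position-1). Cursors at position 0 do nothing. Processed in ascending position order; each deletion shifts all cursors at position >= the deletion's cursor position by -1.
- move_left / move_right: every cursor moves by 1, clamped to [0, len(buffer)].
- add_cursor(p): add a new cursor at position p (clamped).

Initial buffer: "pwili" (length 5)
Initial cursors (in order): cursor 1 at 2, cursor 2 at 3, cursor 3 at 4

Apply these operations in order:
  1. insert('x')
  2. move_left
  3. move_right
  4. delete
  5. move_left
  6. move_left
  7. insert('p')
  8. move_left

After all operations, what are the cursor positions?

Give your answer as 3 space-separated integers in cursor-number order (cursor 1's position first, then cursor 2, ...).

Answer: 0 2 4

Derivation:
After op 1 (insert('x')): buffer="pwxixlxi" (len 8), cursors c1@3 c2@5 c3@7, authorship ..1.2.3.
After op 2 (move_left): buffer="pwxixlxi" (len 8), cursors c1@2 c2@4 c3@6, authorship ..1.2.3.
After op 3 (move_right): buffer="pwxixlxi" (len 8), cursors c1@3 c2@5 c3@7, authorship ..1.2.3.
After op 4 (delete): buffer="pwili" (len 5), cursors c1@2 c2@3 c3@4, authorship .....
After op 5 (move_left): buffer="pwili" (len 5), cursors c1@1 c2@2 c3@3, authorship .....
After op 6 (move_left): buffer="pwili" (len 5), cursors c1@0 c2@1 c3@2, authorship .....
After op 7 (insert('p')): buffer="pppwpili" (len 8), cursors c1@1 c2@3 c3@5, authorship 1.2.3...
After op 8 (move_left): buffer="pppwpili" (len 8), cursors c1@0 c2@2 c3@4, authorship 1.2.3...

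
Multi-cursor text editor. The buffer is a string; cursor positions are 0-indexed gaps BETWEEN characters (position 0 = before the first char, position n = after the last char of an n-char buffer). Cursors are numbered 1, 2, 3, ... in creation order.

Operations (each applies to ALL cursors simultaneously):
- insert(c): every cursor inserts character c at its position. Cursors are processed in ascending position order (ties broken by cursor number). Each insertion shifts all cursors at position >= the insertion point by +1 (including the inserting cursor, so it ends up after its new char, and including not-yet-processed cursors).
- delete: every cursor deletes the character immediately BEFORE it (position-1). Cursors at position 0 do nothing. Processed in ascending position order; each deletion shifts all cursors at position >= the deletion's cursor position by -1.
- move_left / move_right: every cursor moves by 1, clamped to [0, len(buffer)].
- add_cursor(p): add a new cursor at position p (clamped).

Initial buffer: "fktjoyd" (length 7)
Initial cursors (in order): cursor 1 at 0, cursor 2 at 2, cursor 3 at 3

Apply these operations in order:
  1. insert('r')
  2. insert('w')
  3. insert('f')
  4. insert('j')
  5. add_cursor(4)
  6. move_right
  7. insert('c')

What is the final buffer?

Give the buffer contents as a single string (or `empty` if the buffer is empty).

After op 1 (insert('r')): buffer="rfkrtrjoyd" (len 10), cursors c1@1 c2@4 c3@6, authorship 1..2.3....
After op 2 (insert('w')): buffer="rwfkrwtrwjoyd" (len 13), cursors c1@2 c2@6 c3@9, authorship 11..22.33....
After op 3 (insert('f')): buffer="rwffkrwftrwfjoyd" (len 16), cursors c1@3 c2@8 c3@12, authorship 111..222.333....
After op 4 (insert('j')): buffer="rwfjfkrwfjtrwfjjoyd" (len 19), cursors c1@4 c2@10 c3@15, authorship 1111..2222.3333....
After op 5 (add_cursor(4)): buffer="rwfjfkrwfjtrwfjjoyd" (len 19), cursors c1@4 c4@4 c2@10 c3@15, authorship 1111..2222.3333....
After op 6 (move_right): buffer="rwfjfkrwfjtrwfjjoyd" (len 19), cursors c1@5 c4@5 c2@11 c3@16, authorship 1111..2222.3333....
After op 7 (insert('c')): buffer="rwfjfcckrwfjtcrwfjjcoyd" (len 23), cursors c1@7 c4@7 c2@14 c3@20, authorship 1111.14.2222.23333.3...

Answer: rwfjfcckrwfjtcrwfjjcoyd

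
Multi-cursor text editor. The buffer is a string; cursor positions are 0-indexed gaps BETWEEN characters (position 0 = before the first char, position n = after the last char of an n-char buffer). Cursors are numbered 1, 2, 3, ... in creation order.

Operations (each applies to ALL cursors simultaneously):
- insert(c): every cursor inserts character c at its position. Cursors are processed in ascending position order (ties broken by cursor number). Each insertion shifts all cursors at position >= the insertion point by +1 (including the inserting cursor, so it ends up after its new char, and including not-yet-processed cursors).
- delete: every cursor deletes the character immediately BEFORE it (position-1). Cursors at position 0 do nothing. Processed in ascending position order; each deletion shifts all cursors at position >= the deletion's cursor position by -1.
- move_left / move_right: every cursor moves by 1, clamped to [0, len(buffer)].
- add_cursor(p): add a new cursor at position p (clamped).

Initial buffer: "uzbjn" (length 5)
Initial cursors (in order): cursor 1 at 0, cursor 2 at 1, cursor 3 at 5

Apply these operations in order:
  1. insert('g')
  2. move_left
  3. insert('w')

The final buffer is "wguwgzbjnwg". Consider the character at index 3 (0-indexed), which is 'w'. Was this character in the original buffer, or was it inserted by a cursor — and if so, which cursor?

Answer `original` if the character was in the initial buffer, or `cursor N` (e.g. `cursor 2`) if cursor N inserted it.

Answer: cursor 2

Derivation:
After op 1 (insert('g')): buffer="gugzbjng" (len 8), cursors c1@1 c2@3 c3@8, authorship 1.2....3
After op 2 (move_left): buffer="gugzbjng" (len 8), cursors c1@0 c2@2 c3@7, authorship 1.2....3
After op 3 (insert('w')): buffer="wguwgzbjnwg" (len 11), cursors c1@1 c2@4 c3@10, authorship 11.22....33
Authorship (.=original, N=cursor N): 1 1 . 2 2 . . . . 3 3
Index 3: author = 2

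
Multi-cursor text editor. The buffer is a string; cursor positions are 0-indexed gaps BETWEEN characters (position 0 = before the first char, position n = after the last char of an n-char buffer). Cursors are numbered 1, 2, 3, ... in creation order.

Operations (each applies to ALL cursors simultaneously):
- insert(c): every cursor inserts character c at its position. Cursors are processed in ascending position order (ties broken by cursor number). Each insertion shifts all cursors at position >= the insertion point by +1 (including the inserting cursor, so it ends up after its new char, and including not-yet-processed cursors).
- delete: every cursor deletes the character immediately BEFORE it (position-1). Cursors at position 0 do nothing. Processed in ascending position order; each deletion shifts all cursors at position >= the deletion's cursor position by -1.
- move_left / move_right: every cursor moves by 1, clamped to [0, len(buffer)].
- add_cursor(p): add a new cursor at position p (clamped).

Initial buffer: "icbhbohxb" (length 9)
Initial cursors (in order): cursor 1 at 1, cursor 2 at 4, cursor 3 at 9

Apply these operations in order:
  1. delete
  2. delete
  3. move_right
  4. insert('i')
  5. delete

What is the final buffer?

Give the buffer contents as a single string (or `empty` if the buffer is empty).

After op 1 (delete): buffer="cbbohx" (len 6), cursors c1@0 c2@2 c3@6, authorship ......
After op 2 (delete): buffer="cboh" (len 4), cursors c1@0 c2@1 c3@4, authorship ....
After op 3 (move_right): buffer="cboh" (len 4), cursors c1@1 c2@2 c3@4, authorship ....
After op 4 (insert('i')): buffer="cibiohi" (len 7), cursors c1@2 c2@4 c3@7, authorship .1.2..3
After op 5 (delete): buffer="cboh" (len 4), cursors c1@1 c2@2 c3@4, authorship ....

Answer: cboh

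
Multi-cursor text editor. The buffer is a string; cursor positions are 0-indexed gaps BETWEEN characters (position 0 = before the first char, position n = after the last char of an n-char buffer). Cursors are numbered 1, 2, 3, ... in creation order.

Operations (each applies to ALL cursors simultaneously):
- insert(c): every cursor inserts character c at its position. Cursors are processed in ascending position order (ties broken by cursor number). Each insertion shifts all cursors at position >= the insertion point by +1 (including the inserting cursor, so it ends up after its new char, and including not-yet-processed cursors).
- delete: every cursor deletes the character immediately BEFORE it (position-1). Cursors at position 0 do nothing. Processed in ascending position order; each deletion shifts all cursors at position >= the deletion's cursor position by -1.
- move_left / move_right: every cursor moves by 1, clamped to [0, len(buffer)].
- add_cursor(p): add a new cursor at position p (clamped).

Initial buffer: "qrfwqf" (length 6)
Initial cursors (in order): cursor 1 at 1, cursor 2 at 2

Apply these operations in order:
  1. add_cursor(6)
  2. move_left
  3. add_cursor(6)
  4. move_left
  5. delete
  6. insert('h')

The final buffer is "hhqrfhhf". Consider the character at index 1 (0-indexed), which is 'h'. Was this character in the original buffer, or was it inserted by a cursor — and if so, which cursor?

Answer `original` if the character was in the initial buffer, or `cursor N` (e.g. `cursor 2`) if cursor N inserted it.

After op 1 (add_cursor(6)): buffer="qrfwqf" (len 6), cursors c1@1 c2@2 c3@6, authorship ......
After op 2 (move_left): buffer="qrfwqf" (len 6), cursors c1@0 c2@1 c3@5, authorship ......
After op 3 (add_cursor(6)): buffer="qrfwqf" (len 6), cursors c1@0 c2@1 c3@5 c4@6, authorship ......
After op 4 (move_left): buffer="qrfwqf" (len 6), cursors c1@0 c2@0 c3@4 c4@5, authorship ......
After op 5 (delete): buffer="qrff" (len 4), cursors c1@0 c2@0 c3@3 c4@3, authorship ....
After op 6 (insert('h')): buffer="hhqrfhhf" (len 8), cursors c1@2 c2@2 c3@7 c4@7, authorship 12...34.
Authorship (.=original, N=cursor N): 1 2 . . . 3 4 .
Index 1: author = 2

Answer: cursor 2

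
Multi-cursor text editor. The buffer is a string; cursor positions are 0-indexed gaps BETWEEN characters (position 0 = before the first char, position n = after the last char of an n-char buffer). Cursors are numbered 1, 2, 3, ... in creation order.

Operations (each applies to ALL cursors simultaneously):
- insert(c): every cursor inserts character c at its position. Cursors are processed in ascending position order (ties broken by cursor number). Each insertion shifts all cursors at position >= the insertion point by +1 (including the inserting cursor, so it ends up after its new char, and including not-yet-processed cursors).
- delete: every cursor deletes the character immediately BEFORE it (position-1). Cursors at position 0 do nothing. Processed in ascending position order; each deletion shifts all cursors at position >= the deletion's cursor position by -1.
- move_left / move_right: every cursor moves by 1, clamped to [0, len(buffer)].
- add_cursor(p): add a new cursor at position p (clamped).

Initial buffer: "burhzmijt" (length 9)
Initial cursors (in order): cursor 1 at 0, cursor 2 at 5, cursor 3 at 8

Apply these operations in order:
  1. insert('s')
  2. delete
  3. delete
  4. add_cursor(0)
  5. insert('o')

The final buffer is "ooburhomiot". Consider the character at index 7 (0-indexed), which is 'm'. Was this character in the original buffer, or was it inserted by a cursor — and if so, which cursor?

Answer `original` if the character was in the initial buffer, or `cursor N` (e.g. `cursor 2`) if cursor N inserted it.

After op 1 (insert('s')): buffer="sburhzsmijst" (len 12), cursors c1@1 c2@7 c3@11, authorship 1.....2...3.
After op 2 (delete): buffer="burhzmijt" (len 9), cursors c1@0 c2@5 c3@8, authorship .........
After op 3 (delete): buffer="burhmit" (len 7), cursors c1@0 c2@4 c3@6, authorship .......
After op 4 (add_cursor(0)): buffer="burhmit" (len 7), cursors c1@0 c4@0 c2@4 c3@6, authorship .......
After op 5 (insert('o')): buffer="ooburhomiot" (len 11), cursors c1@2 c4@2 c2@7 c3@10, authorship 14....2..3.
Authorship (.=original, N=cursor N): 1 4 . . . . 2 . . 3 .
Index 7: author = original

Answer: original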